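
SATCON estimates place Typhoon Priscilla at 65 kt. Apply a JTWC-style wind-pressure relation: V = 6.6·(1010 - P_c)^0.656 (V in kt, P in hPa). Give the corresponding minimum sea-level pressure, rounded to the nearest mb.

ΔP = (V / 6.6)^(1/0.656) = (65/6.6)^1.524.
65/6.6 = 9.848; 9.848^1.524 ≈ 32.68 mb.
P_c = 1010 − 32.68 = 977.32 ≈ 977 mb.

977 mb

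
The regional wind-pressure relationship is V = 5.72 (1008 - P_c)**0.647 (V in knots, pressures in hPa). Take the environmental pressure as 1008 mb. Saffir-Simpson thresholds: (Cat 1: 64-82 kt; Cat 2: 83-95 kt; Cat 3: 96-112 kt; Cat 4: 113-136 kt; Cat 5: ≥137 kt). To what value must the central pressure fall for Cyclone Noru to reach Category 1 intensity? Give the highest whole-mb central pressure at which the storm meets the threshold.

Category 1 begins at V = 64 kt.
Required ΔP = (64/5.72)^(1/0.647) = 11.189^1.546 ≈ 41.78 mb.
P_c ≤ 1008 − 41.78 = 966.22, so the highest integer P_c is 966 mb.

966 mb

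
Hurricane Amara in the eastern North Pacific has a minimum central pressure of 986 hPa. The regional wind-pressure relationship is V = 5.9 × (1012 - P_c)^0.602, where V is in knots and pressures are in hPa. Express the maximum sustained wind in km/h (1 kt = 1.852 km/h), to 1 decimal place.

ΔP = 1012 − 986 = 26 hPa.
V ≈ 5.9 × 26^0.602 = 5.9 × 7.109 ≈ 41.944 kt.
41.944 × 1.852 ≈ 77.68 km/h → 77.7 km/h.

77.7 km/h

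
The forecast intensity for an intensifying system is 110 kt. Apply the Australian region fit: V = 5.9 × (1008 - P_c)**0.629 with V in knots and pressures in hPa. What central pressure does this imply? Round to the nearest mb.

903 mb

ΔP = (V / 5.9)^(1/0.629) = (110/5.9)^1.590.
110/5.9 = 18.644; 18.644^1.590 ≈ 104.70 mb.
P_c = 1008 − 104.70 = 903.30 ≈ 903 mb.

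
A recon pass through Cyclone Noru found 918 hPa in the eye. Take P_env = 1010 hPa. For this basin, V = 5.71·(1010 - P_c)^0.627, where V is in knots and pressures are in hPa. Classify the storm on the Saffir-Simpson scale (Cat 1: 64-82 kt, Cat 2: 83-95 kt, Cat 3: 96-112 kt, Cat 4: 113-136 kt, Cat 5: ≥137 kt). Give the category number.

3

ΔP = 1010 − 918 = 92 hPa.
V ≈ 5.71 × 92^0.627 = 5.71 × 17.03 ≈ 97 kt.
97 kt falls in the Category 3 band.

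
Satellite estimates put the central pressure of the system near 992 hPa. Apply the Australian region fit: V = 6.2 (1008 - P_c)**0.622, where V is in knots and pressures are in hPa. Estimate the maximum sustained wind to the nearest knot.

ΔP = 1008 − 992 = 16 hPa.
16^0.622 ≈ 5.610.
V ≈ 6.2 × 5.610 ≈ 34.8 kt.

35 kt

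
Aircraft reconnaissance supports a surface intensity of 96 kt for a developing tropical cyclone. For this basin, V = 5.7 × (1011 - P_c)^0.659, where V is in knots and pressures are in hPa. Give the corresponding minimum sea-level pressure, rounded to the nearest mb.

ΔP = (V / 5.7)^(1/0.659) = (96/5.7)^1.517.
96/5.7 = 16.842; 16.842^1.517 ≈ 72.61 mb.
P_c = 1011 − 72.61 = 938.39 ≈ 938 mb.

938 mb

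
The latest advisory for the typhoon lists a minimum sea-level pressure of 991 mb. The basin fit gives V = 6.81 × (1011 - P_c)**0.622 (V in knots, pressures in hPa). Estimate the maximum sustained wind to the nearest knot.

ΔP = 1011 − 991 = 20 mb.
20^0.622 ≈ 6.445.
V ≈ 6.81 × 6.445 ≈ 43.9 kt.

44 kt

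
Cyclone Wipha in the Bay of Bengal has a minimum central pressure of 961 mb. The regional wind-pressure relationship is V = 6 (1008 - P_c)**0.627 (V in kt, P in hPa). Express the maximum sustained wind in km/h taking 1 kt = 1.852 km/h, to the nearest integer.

124 km/h

ΔP = 1008 − 961 = 47 mb.
V ≈ 6 × 47^0.627 = 6 × 11.179 ≈ 67.074 kt.
67.074 × 1.852 ≈ 124.22 km/h → 124 km/h.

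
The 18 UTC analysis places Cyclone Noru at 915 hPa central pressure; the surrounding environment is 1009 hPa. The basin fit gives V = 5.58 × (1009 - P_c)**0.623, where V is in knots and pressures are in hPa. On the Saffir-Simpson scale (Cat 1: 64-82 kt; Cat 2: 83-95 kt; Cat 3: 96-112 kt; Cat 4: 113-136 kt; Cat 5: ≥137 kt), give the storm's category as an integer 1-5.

ΔP = 1009 − 915 = 94 hPa.
V ≈ 5.58 × 94^0.623 = 5.58 × 16.95 ≈ 95 kt.
95 kt falls in the Category 2 band.

2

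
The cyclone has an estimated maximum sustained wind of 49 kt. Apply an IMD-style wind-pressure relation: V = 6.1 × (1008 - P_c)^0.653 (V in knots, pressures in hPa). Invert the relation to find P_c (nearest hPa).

ΔP = (V / 6.1)^(1/0.653) = (49/6.1)^1.531.
49/6.1 = 8.033; 8.033^1.531 ≈ 24.31 hPa.
P_c = 1008 − 24.31 = 983.69 ≈ 984 hPa.

984 hPa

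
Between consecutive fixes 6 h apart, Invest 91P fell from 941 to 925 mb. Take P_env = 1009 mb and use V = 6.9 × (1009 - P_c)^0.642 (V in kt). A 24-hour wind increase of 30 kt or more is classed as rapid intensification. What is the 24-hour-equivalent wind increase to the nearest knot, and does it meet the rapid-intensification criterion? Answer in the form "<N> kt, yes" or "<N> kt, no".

V₁: ΔP = 68, V ≈ 6.9 × 68^0.642 ≈ 103.59 kt.
V₂: ΔP = 84, V ≈ 6.9 × 84^0.642 ≈ 118.64 kt.
ΔV over 6 h = 15.05 kt → 24 h equivalent = 15.05 × 24/6 ≈ 60.20 kt.
60 kt ≥ 30 kt ⇒ rapid intensification.

60 kt, yes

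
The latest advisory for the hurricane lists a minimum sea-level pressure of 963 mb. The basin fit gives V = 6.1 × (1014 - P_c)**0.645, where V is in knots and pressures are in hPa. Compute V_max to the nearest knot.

77 kt

ΔP = 1014 − 963 = 51 mb.
51^0.645 ≈ 12.629.
V ≈ 6.1 × 12.629 ≈ 77.0 kt.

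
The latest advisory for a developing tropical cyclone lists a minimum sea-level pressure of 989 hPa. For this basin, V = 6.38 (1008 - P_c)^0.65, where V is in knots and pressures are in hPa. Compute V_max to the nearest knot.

43 kt

ΔP = 1008 − 989 = 19 hPa.
19^0.65 ≈ 6.779.
V ≈ 6.38 × 6.779 ≈ 43.3 kt.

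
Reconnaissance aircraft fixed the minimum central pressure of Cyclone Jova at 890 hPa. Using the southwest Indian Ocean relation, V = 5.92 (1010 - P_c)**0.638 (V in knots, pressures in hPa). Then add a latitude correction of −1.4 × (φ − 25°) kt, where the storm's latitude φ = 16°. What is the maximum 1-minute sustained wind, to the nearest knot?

138 kt

ΔP = 1010 − 890 = 120 hPa.
120^0.638 ≈ 21.209.
V ≈ 5.92 × 21.209 ≈ 125.6 kt.
Latitude correction: −1.4 × (16 − 25) = 12.6 kt.
Corrected V ≈ 138.2 kt → 138 kt.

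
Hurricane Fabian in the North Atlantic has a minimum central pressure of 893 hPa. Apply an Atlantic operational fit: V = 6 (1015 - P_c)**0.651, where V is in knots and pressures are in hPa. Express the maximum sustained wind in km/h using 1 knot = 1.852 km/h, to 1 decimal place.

ΔP = 1015 − 893 = 122 hPa.
V ≈ 6 × 122^0.651 = 6 × 22.815 ≈ 136.890 kt.
136.890 × 1.852 ≈ 253.52 km/h → 253.5 km/h.

253.5 km/h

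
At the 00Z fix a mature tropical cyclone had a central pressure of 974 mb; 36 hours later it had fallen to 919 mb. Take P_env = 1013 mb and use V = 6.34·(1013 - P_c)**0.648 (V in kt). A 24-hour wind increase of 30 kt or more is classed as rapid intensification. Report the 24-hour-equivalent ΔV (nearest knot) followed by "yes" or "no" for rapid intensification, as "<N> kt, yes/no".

V₁: ΔP = 39, V ≈ 6.34 × 39^0.648 ≈ 68.09 kt.
V₂: ΔP = 94, V ≈ 6.34 × 94^0.648 ≈ 120.41 kt.
ΔV over 36 h = 52.32 kt → 24 h equivalent = 52.32 × 24/36 ≈ 34.88 kt.
35 kt ≥ 30 kt ⇒ rapid intensification.

35 kt, yes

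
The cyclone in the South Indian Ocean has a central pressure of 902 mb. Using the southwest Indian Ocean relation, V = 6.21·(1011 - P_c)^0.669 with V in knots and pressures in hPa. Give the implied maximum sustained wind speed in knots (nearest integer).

143 kt

ΔP = 1011 − 902 = 109 mb.
109^0.669 ≈ 23.070.
V ≈ 6.21 × 23.070 ≈ 143.3 kt.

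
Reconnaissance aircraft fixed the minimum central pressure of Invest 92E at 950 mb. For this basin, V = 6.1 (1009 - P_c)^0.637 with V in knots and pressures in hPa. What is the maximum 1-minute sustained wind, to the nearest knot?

82 kt

ΔP = 1009 − 950 = 59 mb.
59^0.637 ≈ 13.429.
V ≈ 6.1 × 13.429 ≈ 81.9 kt.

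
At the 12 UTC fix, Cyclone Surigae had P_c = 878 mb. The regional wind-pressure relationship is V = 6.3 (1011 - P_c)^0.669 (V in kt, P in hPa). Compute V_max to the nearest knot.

166 kt

ΔP = 1011 − 878 = 133 mb.
133^0.669 ≈ 26.355.
V ≈ 6.3 × 26.355 ≈ 166.0 kt.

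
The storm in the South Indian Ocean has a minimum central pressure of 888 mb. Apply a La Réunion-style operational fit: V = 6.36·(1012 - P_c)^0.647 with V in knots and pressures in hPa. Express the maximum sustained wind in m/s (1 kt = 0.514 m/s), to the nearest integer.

74 m/s

ΔP = 1012 − 888 = 124 mb.
V ≈ 6.36 × 124^0.647 = 6.36 × 22.617 ≈ 143.847 kt.
143.847 × 0.514 ≈ 73.94 m/s → 74 m/s.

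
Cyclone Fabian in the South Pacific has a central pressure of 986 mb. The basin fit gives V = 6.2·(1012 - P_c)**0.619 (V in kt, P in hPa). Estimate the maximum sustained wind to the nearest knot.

ΔP = 1012 − 986 = 26 mb.
26^0.619 ≈ 7.514.
V ≈ 6.2 × 7.514 ≈ 46.6 kt.

47 kt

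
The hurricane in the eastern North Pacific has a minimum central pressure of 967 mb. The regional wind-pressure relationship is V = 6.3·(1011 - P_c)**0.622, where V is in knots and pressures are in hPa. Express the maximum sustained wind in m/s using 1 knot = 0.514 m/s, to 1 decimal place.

34.1 m/s

ΔP = 1011 − 967 = 44 mb.
V ≈ 6.3 × 44^0.622 = 6.3 × 10.525 ≈ 66.308 kt.
66.308 × 0.514 ≈ 34.08 m/s → 34.1 m/s.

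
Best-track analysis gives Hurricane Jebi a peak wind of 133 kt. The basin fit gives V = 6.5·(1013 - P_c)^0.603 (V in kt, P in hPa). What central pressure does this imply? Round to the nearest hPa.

864 hPa

ΔP = (V / 6.5)^(1/0.603) = (133/6.5)^1.658.
133/6.5 = 20.462; 20.462^1.658 ≈ 149.29 hPa.
P_c = 1013 − 149.29 = 863.71 ≈ 864 hPa.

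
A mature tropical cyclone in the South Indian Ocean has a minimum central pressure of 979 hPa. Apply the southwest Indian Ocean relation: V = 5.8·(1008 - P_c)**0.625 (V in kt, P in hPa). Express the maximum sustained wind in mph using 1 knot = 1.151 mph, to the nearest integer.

ΔP = 1008 − 979 = 29 hPa.
V ≈ 5.8 × 29^0.625 = 5.8 × 8.203 ≈ 47.580 kt.
47.580 × 1.151 ≈ 54.76 mph → 55 mph.

55 mph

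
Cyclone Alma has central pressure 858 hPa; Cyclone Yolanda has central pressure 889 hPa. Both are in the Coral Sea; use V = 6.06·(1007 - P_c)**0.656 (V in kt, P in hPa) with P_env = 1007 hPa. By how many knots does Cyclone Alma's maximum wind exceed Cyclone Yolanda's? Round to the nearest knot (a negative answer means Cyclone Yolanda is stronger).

23 kt

Cyclone Alma: ΔP = 149; V ≈ 6.06 × 149^0.656 ≈ 161.47 kt.
Cyclone Yolanda: ΔP = 118; V ≈ 6.06 × 118^0.656 ≈ 138.56 kt.
Difference ≈ 161.47 − 138.56 = 22.91 → 23 kt.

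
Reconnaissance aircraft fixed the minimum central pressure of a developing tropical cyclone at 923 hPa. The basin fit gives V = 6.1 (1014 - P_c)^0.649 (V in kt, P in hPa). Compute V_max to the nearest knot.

ΔP = 1014 − 923 = 91 hPa.
91^0.649 ≈ 18.682.
V ≈ 6.1 × 18.682 ≈ 114.0 kt.

114 kt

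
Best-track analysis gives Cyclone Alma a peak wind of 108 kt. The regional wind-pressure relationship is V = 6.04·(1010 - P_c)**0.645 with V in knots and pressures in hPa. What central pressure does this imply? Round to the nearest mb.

ΔP = (V / 6.04)^(1/0.645) = (108/6.04)^1.550.
108/6.04 = 17.881; 17.881^1.550 ≈ 87.43 mb.
P_c = 1010 − 87.43 = 922.57 ≈ 923 mb.

923 mb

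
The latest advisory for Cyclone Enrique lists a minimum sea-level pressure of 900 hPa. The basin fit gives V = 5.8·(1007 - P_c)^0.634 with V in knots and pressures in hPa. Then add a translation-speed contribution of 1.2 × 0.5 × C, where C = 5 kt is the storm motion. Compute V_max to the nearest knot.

115 kt

ΔP = 1007 − 900 = 107 hPa.
107^0.634 ≈ 19.348.
V ≈ 5.8 × 19.348 ≈ 112.2 kt.
Translation term: 1.2 × 0.5 × 5 = 3 kt.
Corrected V ≈ 115.2 kt → 115 kt.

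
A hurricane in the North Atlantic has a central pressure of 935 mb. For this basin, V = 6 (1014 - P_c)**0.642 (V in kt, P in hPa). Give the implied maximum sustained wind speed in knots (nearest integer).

99 kt

ΔP = 1014 − 935 = 79 mb.
79^0.642 ≈ 16.530.
V ≈ 6 × 16.530 ≈ 99.2 kt.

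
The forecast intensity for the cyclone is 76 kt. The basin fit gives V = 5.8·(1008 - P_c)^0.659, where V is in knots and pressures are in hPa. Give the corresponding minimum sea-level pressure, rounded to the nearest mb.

ΔP = (V / 5.8)^(1/0.659) = (76/5.8)^1.517.
76/5.8 = 13.103; 13.103^1.517 ≈ 49.61 mb.
P_c = 1008 − 49.61 = 958.39 ≈ 958 mb.

958 mb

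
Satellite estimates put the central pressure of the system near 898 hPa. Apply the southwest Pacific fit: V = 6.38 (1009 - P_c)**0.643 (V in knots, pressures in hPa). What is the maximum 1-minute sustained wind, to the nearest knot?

132 kt

ΔP = 1009 − 898 = 111 hPa.
111^0.643 ≈ 20.661.
V ≈ 6.38 × 20.661 ≈ 131.8 kt.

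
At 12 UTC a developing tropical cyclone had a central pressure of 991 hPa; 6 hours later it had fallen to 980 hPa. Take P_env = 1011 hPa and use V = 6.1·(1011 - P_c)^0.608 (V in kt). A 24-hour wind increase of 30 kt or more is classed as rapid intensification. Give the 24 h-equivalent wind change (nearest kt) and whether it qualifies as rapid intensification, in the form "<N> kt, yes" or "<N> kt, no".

V₁: ΔP = 20, V ≈ 6.1 × 20^0.608 ≈ 37.70 kt.
V₂: ΔP = 31, V ≈ 6.1 × 31^0.608 ≈ 49.21 kt.
ΔV over 6 h = 11.51 kt → 24 h equivalent = 11.51 × 24/6 ≈ 46.04 kt.
46 kt ≥ 30 kt ⇒ rapid intensification.

46 kt, yes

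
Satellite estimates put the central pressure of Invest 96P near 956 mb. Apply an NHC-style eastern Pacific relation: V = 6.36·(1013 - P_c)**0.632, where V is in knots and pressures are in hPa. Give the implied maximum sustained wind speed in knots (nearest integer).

ΔP = 1013 − 956 = 57 mb.
57^0.632 ≈ 12.874.
V ≈ 6.36 × 12.874 ≈ 81.9 kt.

82 kt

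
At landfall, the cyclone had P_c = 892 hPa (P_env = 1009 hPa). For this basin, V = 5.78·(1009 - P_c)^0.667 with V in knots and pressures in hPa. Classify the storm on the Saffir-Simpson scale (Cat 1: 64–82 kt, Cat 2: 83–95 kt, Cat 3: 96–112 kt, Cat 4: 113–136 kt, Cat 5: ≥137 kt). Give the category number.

5

ΔP = 1009 − 892 = 117 hPa.
V ≈ 5.78 × 117^0.667 = 5.78 × 23.96 ≈ 138 kt.
138 kt falls in the Category 5 band.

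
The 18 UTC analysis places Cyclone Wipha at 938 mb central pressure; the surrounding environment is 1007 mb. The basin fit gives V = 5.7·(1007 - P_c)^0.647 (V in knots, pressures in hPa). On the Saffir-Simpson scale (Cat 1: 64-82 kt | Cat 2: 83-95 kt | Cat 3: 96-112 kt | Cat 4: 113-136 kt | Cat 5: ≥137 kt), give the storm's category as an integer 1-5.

2

ΔP = 1007 − 938 = 69 mb.
V ≈ 5.7 × 69^0.647 = 5.7 × 15.48 ≈ 88 kt.
88 kt falls in the Category 2 band.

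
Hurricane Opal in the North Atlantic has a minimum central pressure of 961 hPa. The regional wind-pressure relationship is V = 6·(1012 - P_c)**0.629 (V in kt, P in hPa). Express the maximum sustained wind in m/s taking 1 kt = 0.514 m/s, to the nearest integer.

ΔP = 1012 − 961 = 51 hPa.
V ≈ 6 × 51^0.629 = 6 × 11.859 ≈ 71.156 kt.
71.156 × 0.514 ≈ 36.57 m/s → 37 m/s.

37 m/s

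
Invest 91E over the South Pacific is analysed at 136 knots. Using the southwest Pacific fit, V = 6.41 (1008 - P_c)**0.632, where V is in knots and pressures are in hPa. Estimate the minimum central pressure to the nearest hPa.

ΔP = (V / 6.41)^(1/0.632) = (136/6.41)^1.582.
136/6.41 = 21.217; 21.217^1.582 ≈ 125.65 hPa.
P_c = 1008 − 125.65 = 882.35 ≈ 882 hPa.

882 hPa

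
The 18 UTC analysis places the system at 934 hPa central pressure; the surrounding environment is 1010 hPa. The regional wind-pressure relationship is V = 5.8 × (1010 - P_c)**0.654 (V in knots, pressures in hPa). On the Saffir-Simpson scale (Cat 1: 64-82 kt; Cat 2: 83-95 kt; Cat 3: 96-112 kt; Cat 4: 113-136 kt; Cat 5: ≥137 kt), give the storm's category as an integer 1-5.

ΔP = 1010 − 934 = 76 hPa.
V ≈ 5.8 × 76^0.654 = 5.8 × 16.98 ≈ 99 kt.
99 kt falls in the Category 3 band.

3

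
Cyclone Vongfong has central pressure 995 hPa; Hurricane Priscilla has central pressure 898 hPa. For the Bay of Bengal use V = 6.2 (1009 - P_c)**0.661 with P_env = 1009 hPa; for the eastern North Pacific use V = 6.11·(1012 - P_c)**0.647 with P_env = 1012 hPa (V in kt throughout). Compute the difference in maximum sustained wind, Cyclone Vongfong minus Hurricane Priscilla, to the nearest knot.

-95 kt

Cyclone Vongfong: ΔP = 14; V ≈ 6.2 × 14^0.661 ≈ 35.48 kt.
Hurricane Priscilla: ΔP = 114; V ≈ 6.11 × 114^0.647 ≈ 130.88 kt.
Difference ≈ 35.48 − 130.88 = -95.40 → -95 kt.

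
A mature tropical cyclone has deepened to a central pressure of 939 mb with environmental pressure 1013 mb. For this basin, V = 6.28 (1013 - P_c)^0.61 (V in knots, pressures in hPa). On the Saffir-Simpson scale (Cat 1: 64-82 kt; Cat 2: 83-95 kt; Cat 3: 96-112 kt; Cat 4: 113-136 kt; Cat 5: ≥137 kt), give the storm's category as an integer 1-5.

ΔP = 1013 − 939 = 74 mb.
V ≈ 6.28 × 74^0.61 = 6.28 × 13.81 ≈ 87 kt.
87 kt falls in the Category 2 band.

2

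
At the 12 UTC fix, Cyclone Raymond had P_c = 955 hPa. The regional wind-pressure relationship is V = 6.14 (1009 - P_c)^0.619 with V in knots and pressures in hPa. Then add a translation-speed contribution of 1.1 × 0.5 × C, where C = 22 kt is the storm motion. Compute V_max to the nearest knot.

ΔP = 1009 − 955 = 54 hPa.
54^0.619 ≈ 11.813.
V ≈ 6.14 × 11.813 ≈ 72.5 kt.
Translation term: 1.1 × 0.5 × 22 = 12.1 kt.
Corrected V ≈ 84.6 kt → 85 kt.

85 kt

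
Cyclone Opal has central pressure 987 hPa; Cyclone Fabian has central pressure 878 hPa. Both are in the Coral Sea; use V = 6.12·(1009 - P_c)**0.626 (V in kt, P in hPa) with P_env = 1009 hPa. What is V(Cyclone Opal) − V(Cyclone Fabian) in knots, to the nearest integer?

Cyclone Opal: ΔP = 22; V ≈ 6.12 × 22^0.626 ≈ 42.37 kt.
Cyclone Fabian: ΔP = 131; V ≈ 6.12 × 131^0.626 ≈ 129.47 kt.
Difference ≈ 42.37 − 129.47 = -87.10 → -87 kt.

-87 kt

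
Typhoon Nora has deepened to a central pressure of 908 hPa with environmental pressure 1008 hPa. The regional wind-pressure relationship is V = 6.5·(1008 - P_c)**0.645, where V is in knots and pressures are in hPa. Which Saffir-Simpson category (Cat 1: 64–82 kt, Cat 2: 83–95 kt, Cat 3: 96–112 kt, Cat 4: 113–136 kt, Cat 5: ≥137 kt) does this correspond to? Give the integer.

ΔP = 1008 − 908 = 100 hPa.
V ≈ 6.5 × 100^0.645 = 6.5 × 19.50 ≈ 127 kt.
127 kt falls in the Category 4 band.

4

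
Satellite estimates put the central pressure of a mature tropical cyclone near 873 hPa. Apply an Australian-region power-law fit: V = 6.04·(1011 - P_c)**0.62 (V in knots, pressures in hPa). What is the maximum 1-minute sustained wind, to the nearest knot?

ΔP = 1011 − 873 = 138 hPa.
138^0.62 ≈ 21.219.
V ≈ 6.04 × 21.219 ≈ 128.2 kt.

128 kt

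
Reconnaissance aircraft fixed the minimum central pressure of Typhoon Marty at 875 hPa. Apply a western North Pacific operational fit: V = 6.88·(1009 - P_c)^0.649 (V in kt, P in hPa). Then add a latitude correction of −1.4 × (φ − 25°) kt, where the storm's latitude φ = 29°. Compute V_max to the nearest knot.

ΔP = 1009 − 875 = 134 hPa.
134^0.649 ≈ 24.015.
V ≈ 6.88 × 24.015 ≈ 165.2 kt.
Latitude correction: −1.4 × (29 − 25) = -5.6 kt.
Corrected V ≈ 159.6 kt → 160 kt.

160 kt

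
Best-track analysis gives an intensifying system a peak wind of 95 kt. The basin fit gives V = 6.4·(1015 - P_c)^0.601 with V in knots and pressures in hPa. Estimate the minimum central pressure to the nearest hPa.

926 hPa

ΔP = (V / 6.4)^(1/0.601) = (95/6.4)^1.664.
95/6.4 = 14.844; 14.844^1.664 ≈ 88.99 hPa.
P_c = 1015 − 88.99 = 926.01 ≈ 926 hPa.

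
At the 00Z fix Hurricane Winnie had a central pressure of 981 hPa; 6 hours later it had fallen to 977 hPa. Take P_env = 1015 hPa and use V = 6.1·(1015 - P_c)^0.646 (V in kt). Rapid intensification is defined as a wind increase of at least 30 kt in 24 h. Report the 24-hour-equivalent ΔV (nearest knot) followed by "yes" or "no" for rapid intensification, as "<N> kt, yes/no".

18 kt, no

V₁: ΔP = 34, V ≈ 6.1 × 34^0.646 ≈ 59.52 kt.
V₂: ΔP = 38, V ≈ 6.1 × 38^0.646 ≈ 63.95 kt.
ΔV over 6 h = 4.43 kt → 24 h equivalent = 4.43 × 24/6 ≈ 17.72 kt.
18 kt < 30 kt ⇒ not rapid intensification.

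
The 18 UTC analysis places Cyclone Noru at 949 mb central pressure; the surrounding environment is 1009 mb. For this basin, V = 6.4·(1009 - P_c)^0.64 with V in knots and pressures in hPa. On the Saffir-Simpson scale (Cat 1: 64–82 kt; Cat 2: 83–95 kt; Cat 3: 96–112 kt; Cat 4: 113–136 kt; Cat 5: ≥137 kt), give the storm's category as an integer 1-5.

2

ΔP = 1009 − 949 = 60 mb.
V ≈ 6.4 × 60^0.64 = 6.4 × 13.74 ≈ 88 kt.
88 kt falls in the Category 2 band.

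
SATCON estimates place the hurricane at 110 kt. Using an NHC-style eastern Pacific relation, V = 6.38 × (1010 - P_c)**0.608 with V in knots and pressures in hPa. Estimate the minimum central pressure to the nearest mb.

ΔP = (V / 6.38)^(1/0.608) = (110/6.38)^1.645.
110/6.38 = 17.241; 17.241^1.645 ≈ 108.10 mb.
P_c = 1010 − 108.10 = 901.90 ≈ 902 mb.

902 mb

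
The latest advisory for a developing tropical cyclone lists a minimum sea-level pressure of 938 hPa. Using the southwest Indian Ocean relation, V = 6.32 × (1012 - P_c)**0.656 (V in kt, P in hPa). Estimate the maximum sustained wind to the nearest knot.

ΔP = 1012 − 938 = 74 hPa.
74^0.656 ≈ 16.835.
V ≈ 6.32 × 16.835 ≈ 106.4 kt.

106 kt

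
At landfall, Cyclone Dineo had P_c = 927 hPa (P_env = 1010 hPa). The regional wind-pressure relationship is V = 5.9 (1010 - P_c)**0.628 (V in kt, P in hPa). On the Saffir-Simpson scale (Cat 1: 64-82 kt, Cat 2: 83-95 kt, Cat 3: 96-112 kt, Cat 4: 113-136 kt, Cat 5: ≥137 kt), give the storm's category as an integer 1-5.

2

ΔP = 1010 − 927 = 83 hPa.
V ≈ 5.9 × 83^0.628 = 5.9 × 16.04 ≈ 95 kt.
95 kt falls in the Category 2 band.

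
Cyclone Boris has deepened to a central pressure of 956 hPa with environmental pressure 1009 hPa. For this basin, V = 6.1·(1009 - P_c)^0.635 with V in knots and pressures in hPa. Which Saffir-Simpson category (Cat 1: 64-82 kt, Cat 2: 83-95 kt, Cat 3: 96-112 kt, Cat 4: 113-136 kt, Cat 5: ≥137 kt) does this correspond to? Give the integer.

ΔP = 1009 − 956 = 53 hPa.
V ≈ 6.1 × 53^0.635 = 6.1 × 12.44 ≈ 76 kt.
76 kt falls in the Category 1 band.

1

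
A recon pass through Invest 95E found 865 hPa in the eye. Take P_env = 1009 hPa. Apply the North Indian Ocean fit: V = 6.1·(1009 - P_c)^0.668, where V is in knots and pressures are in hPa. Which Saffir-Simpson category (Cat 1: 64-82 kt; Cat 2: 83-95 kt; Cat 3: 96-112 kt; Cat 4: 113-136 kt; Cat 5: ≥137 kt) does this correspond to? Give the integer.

ΔP = 1009 − 865 = 144 hPa.
V ≈ 6.1 × 144^0.668 = 6.1 × 27.66 ≈ 169 kt.
169 kt falls in the Category 5 band.

5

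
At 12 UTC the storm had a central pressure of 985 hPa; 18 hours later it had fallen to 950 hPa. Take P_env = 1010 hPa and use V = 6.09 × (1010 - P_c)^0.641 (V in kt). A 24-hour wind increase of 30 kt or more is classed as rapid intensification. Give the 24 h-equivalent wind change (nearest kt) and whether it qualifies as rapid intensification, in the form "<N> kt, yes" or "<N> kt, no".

48 kt, yes

V₁: ΔP = 25, V ≈ 6.09 × 25^0.641 ≈ 47.94 kt.
V₂: ΔP = 60, V ≈ 6.09 × 60^0.641 ≈ 84.03 kt.
ΔV over 18 h = 36.09 kt → 24 h equivalent = 36.09 × 24/18 ≈ 48.12 kt.
48 kt ≥ 30 kt ⇒ rapid intensification.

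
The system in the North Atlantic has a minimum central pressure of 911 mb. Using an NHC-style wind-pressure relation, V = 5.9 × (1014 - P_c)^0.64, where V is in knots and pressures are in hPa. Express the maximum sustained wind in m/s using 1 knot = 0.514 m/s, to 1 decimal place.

ΔP = 1014 − 911 = 103 mb.
V ≈ 5.9 × 103^0.64 = 5.9 × 19.419 ≈ 114.569 kt.
114.569 × 0.514 ≈ 58.89 m/s → 58.9 m/s.

58.9 m/s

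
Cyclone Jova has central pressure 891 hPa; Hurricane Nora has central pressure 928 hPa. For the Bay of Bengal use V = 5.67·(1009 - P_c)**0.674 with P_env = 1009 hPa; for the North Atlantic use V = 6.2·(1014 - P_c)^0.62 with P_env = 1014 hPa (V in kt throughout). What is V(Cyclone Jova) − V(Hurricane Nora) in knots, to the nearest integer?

Cyclone Jova: ΔP = 118; V ≈ 5.67 × 118^0.674 ≈ 141.26 kt.
Hurricane Nora: ΔP = 86; V ≈ 6.2 × 86^0.62 ≈ 98.13 kt.
Difference ≈ 141.26 − 98.13 = 43.13 → 43 kt.

43 kt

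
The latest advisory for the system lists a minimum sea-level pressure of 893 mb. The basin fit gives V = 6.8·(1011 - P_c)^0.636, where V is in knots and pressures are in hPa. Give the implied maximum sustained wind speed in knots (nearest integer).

141 kt

ΔP = 1011 − 893 = 118 mb.
118^0.636 ≈ 20.783.
V ≈ 6.8 × 20.783 ≈ 141.3 kt.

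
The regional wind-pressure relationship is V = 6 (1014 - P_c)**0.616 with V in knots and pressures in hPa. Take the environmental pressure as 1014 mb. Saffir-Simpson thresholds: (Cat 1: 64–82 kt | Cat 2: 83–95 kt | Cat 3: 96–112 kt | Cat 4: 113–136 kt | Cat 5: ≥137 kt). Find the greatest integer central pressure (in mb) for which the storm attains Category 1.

967 mb

Category 1 begins at V = 64 kt.
Required ΔP = (64/6)^(1/0.616) = 10.667^1.623 ≈ 46.65 mb.
P_c ≤ 1014 − 46.65 = 967.35, so the highest integer P_c is 967 mb.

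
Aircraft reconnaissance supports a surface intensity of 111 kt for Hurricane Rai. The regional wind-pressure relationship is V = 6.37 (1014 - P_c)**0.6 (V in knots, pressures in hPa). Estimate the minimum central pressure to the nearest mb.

897 mb

ΔP = (V / 6.37)^(1/0.6) = (111/6.37)^1.667.
111/6.37 = 17.425; 17.425^1.667 ≈ 117.12 mb.
P_c = 1014 − 117.12 = 896.88 ≈ 897 mb.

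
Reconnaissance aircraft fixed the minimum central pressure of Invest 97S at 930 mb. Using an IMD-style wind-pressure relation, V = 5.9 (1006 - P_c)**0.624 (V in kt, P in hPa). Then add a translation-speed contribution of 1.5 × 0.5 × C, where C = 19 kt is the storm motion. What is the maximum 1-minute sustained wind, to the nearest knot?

ΔP = 1006 − 930 = 76 mb.
76^0.624 ≈ 14.915.
V ≈ 5.9 × 14.915 ≈ 88.0 kt.
Translation term: 1.5 × 0.5 × 19 = 14.25 kt.
Corrected V ≈ 102.25 kt → 102 kt.

102 kt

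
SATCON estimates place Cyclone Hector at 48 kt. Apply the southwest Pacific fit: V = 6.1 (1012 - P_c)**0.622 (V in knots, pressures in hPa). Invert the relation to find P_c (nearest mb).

ΔP = (V / 6.1)^(1/0.622) = (48/6.1)^1.608.
48/6.1 = 7.869; 7.869^1.608 ≈ 27.57 mb.
P_c = 1012 − 27.57 = 984.43 ≈ 984 mb.

984 mb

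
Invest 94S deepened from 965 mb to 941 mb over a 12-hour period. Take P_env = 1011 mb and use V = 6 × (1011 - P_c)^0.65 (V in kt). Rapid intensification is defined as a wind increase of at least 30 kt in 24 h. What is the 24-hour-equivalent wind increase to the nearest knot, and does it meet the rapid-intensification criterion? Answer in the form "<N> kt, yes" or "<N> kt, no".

45 kt, yes

V₁: ΔP = 46, V ≈ 6 × 46^0.65 ≈ 72.27 kt.
V₂: ΔP = 70, V ≈ 6 × 70^0.65 ≈ 94.94 kt.
ΔV over 12 h = 22.67 kt → 24 h equivalent = 22.67 × 24/12 ≈ 45.34 kt.
45 kt ≥ 30 kt ⇒ rapid intensification.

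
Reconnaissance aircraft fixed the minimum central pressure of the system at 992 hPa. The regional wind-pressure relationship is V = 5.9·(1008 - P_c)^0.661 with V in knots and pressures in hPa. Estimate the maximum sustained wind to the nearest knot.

ΔP = 1008 − 992 = 16 hPa.
16^0.661 ≈ 6.251.
V ≈ 5.9 × 6.251 ≈ 36.9 kt.

37 kt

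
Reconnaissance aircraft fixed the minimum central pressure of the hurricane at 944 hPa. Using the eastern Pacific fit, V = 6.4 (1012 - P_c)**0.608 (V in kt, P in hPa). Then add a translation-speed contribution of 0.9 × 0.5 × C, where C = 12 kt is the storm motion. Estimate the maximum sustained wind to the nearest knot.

ΔP = 1012 − 944 = 68 hPa.
68^0.608 ≈ 13.007.
V ≈ 6.4 × 13.007 ≈ 83.2 kt.
Translation term: 0.9 × 0.5 × 12 = 5.4 kt.
Corrected V ≈ 88.6 kt → 89 kt.

89 kt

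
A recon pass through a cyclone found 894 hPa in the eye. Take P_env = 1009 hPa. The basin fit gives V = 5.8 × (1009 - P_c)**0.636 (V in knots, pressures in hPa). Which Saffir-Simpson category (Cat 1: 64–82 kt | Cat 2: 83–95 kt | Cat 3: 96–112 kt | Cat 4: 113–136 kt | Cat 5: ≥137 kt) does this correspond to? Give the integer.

4

ΔP = 1009 − 894 = 115 hPa.
V ≈ 5.8 × 115^0.636 = 5.8 × 20.45 ≈ 119 kt.
119 kt falls in the Category 4 band.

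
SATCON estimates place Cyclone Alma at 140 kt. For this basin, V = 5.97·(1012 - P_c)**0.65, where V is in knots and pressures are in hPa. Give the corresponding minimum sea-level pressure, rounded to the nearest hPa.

ΔP = (V / 5.97)^(1/0.65) = (140/5.97)^1.538.
140/5.97 = 23.451; 23.451^1.538 ≈ 128.21 hPa.
P_c = 1012 − 128.21 = 883.79 ≈ 884 hPa.

884 hPa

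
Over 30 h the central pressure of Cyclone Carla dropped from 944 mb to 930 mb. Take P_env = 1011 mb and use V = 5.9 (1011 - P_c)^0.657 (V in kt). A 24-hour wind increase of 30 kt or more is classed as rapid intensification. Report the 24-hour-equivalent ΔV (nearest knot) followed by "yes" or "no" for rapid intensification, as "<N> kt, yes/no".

V₁: ΔP = 67, V ≈ 5.9 × 67^0.657 ≈ 93.45 kt.
V₂: ΔP = 81, V ≈ 5.9 × 81^0.657 ≈ 105.86 kt.
ΔV over 30 h = 12.41 kt → 24 h equivalent = 12.41 × 24/30 ≈ 9.93 kt.
10 kt < 30 kt ⇒ not rapid intensification.

10 kt, no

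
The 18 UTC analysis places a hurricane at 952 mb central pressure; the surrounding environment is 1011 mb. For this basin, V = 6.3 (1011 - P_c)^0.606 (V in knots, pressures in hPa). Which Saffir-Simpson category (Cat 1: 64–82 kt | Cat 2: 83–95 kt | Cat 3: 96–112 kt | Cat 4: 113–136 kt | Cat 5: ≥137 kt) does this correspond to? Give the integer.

1

ΔP = 1011 − 952 = 59 mb.
V ≈ 6.3 × 59^0.606 = 6.3 × 11.83 ≈ 75 kt.
75 kt falls in the Category 1 band.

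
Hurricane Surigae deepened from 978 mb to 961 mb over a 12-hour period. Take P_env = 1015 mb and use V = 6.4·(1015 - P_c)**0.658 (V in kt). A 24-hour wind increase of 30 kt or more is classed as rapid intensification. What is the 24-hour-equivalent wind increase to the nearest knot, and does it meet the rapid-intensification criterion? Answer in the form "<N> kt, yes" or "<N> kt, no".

V₁: ΔP = 37, V ≈ 6.4 × 37^0.658 ≈ 68.87 kt.
V₂: ΔP = 54, V ≈ 6.4 × 54^0.658 ≈ 88.33 kt.
ΔV over 12 h = 19.46 kt → 24 h equivalent = 19.46 × 24/12 ≈ 38.92 kt.
39 kt ≥ 30 kt ⇒ rapid intensification.

39 kt, yes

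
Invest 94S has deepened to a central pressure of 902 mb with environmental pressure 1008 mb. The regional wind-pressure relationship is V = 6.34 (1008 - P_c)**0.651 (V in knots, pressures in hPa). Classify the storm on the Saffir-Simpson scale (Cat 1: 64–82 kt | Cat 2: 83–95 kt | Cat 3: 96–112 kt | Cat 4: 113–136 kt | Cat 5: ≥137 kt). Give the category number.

ΔP = 1008 − 902 = 106 mb.
V ≈ 6.34 × 106^0.651 = 6.34 × 20.82 ≈ 132 kt.
132 kt falls in the Category 4 band.

4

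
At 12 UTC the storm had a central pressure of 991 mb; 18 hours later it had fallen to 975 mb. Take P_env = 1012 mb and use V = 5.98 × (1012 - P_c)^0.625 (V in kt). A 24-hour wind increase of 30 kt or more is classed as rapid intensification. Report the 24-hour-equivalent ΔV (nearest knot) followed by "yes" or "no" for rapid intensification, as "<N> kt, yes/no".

23 kt, no

V₁: ΔP = 21, V ≈ 5.98 × 21^0.625 ≈ 40.09 kt.
V₂: ΔP = 37, V ≈ 5.98 × 37^0.625 ≈ 57.13 kt.
ΔV over 18 h = 17.04 kt → 24 h equivalent = 17.04 × 24/18 ≈ 22.72 kt.
23 kt < 30 kt ⇒ not rapid intensification.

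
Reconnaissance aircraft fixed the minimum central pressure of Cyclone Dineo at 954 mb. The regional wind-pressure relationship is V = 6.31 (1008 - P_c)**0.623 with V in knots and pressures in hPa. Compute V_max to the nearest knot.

76 kt

ΔP = 1008 − 954 = 54 mb.
54^0.623 ≈ 12.003.
V ≈ 6.31 × 12.003 ≈ 75.7 kt.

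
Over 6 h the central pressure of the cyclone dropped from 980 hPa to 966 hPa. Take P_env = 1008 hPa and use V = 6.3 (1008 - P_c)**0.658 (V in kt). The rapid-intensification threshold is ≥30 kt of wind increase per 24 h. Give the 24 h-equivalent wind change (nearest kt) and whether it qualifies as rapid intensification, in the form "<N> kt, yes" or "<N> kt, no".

V₁: ΔP = 28, V ≈ 6.3 × 28^0.658 ≈ 56.44 kt.
V₂: ΔP = 42, V ≈ 6.3 × 42^0.658 ≈ 73.70 kt.
ΔV over 6 h = 17.26 kt → 24 h equivalent = 17.26 × 24/6 ≈ 69.04 kt.
69 kt ≥ 30 kt ⇒ rapid intensification.

69 kt, yes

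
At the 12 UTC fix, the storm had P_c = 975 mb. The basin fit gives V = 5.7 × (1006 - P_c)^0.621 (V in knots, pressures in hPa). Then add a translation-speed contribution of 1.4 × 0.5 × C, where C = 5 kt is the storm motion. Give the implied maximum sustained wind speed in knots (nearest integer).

ΔP = 1006 − 975 = 31 mb.
31^0.621 ≈ 8.436.
V ≈ 5.7 × 8.436 ≈ 48.1 kt.
Translation term: 1.4 × 0.5 × 5 = 3.5 kt.
Corrected V ≈ 51.6 kt → 52 kt.

52 kt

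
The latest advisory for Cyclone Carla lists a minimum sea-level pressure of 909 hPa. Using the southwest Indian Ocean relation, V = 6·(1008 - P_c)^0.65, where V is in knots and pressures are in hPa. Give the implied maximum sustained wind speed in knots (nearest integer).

119 kt

ΔP = 1008 − 909 = 99 hPa.
99^0.65 ≈ 19.823.
V ≈ 6 × 19.823 ≈ 118.9 kt.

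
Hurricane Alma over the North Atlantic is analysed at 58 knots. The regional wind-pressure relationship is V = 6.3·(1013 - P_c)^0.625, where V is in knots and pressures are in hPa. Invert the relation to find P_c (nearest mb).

ΔP = (V / 6.3)^(1/0.625) = (58/6.3)^1.600.
58/6.3 = 9.206; 9.206^1.600 ≈ 34.88 mb.
P_c = 1013 − 34.88 = 978.12 ≈ 978 mb.

978 mb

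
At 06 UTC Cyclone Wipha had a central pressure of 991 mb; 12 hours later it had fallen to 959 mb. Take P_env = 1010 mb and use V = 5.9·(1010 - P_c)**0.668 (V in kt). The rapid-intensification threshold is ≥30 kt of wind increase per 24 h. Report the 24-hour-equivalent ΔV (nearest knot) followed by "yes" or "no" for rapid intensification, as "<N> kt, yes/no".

V₁: ΔP = 19, V ≈ 5.9 × 19^0.668 ≈ 42.18 kt.
V₂: ΔP = 51, V ≈ 5.9 × 51^0.668 ≈ 81.57 kt.
ΔV over 12 h = 39.39 kt → 24 h equivalent = 39.39 × 24/12 ≈ 78.78 kt.
79 kt ≥ 30 kt ⇒ rapid intensification.

79 kt, yes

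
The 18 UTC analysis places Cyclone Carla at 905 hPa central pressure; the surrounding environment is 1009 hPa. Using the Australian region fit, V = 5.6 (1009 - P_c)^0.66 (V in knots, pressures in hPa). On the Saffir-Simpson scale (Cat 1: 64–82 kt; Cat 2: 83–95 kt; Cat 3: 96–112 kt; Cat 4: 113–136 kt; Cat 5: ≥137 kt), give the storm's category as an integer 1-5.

ΔP = 1009 − 905 = 104 hPa.
V ≈ 5.6 × 104^0.66 = 5.6 × 21.44 ≈ 120 kt.
120 kt falls in the Category 4 band.

4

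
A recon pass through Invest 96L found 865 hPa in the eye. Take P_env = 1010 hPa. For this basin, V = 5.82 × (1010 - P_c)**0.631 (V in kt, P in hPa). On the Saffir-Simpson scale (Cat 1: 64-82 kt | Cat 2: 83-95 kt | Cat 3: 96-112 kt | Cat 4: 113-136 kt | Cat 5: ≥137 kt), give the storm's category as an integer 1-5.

4

ΔP = 1010 − 865 = 145 hPa.
V ≈ 5.82 × 145^0.631 = 5.82 × 23.11 ≈ 135 kt.
135 kt falls in the Category 4 band.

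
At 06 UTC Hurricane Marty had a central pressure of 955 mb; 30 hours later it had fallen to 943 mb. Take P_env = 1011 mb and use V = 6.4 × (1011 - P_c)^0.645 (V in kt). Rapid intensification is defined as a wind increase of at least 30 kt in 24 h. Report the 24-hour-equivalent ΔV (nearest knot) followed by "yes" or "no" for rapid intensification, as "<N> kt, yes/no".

V₁: ΔP = 56, V ≈ 6.4 × 56^0.645 ≈ 85.85 kt.
V₂: ΔP = 68, V ≈ 6.4 × 68^0.645 ≈ 97.31 kt.
ΔV over 30 h = 11.46 kt → 24 h equivalent = 11.46 × 24/30 ≈ 9.17 kt.
9 kt < 30 kt ⇒ not rapid intensification.

9 kt, no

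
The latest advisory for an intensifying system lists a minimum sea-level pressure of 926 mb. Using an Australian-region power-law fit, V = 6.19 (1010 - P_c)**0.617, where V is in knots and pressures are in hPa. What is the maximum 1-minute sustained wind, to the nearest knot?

ΔP = 1010 − 926 = 84 mb.
84^0.617 ≈ 15.391.
V ≈ 6.19 × 15.391 ≈ 95.3 kt.

95 kt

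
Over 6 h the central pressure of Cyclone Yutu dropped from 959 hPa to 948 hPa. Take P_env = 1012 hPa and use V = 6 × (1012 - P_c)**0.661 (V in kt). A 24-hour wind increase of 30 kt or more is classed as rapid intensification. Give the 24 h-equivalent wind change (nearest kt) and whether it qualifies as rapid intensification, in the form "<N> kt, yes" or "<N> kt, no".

44 kt, yes

V₁: ΔP = 53, V ≈ 6 × 53^0.661 ≈ 82.77 kt.
V₂: ΔP = 64, V ≈ 6 × 64^0.661 ≈ 93.76 kt.
ΔV over 6 h = 10.99 kt → 24 h equivalent = 10.99 × 24/6 ≈ 43.96 kt.
44 kt ≥ 30 kt ⇒ rapid intensification.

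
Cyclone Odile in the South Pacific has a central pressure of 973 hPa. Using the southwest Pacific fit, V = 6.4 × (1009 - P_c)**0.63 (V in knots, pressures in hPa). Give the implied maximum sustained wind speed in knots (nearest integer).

ΔP = 1009 − 973 = 36 hPa.
36^0.63 ≈ 9.560.
V ≈ 6.4 × 9.560 ≈ 61.2 kt.

61 kt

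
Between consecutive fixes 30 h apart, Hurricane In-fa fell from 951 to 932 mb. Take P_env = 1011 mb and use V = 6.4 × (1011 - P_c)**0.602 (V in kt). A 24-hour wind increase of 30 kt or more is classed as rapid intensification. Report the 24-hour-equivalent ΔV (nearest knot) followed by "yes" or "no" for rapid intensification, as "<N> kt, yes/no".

11 kt, no

V₁: ΔP = 60, V ≈ 6.4 × 60^0.602 ≈ 75.27 kt.
V₂: ΔP = 79, V ≈ 6.4 × 79^0.602 ≈ 88.83 kt.
ΔV over 30 h = 13.56 kt → 24 h equivalent = 13.56 × 24/30 ≈ 10.85 kt.
11 kt < 30 kt ⇒ not rapid intensification.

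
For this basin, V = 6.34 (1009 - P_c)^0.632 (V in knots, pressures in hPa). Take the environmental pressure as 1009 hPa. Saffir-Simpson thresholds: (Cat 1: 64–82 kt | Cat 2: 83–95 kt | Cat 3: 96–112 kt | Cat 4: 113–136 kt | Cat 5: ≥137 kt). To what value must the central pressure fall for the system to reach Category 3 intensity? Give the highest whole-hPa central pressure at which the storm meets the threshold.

Category 3 begins at V = 96 kt.
Required ΔP = (96/6.34)^(1/0.632) = 15.142^1.582 ≈ 73.68 hPa.
P_c ≤ 1009 − 73.68 = 935.32, so the highest integer P_c is 935 hPa.

935 hPa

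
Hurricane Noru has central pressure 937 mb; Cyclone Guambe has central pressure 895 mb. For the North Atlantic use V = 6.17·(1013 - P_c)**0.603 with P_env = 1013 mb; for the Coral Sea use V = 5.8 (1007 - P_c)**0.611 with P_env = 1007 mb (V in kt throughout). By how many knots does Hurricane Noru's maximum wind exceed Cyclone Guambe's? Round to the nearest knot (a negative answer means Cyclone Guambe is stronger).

Hurricane Noru: ΔP = 76; V ≈ 6.17 × 76^0.603 ≈ 84.03 kt.
Cyclone Guambe: ΔP = 112; V ≈ 5.8 × 112^0.611 ≈ 103.63 kt.
Difference ≈ 84.03 − 103.63 = -19.60 → -20 kt.

-20 kt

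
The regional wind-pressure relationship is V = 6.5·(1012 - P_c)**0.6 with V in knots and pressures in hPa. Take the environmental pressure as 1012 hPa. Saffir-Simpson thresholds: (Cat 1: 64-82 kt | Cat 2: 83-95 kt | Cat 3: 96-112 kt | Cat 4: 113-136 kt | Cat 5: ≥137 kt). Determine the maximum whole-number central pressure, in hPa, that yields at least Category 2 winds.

942 hPa

Category 2 begins at V = 83 kt.
Required ΔP = (83/6.5)^(1/0.6) = 12.769^1.667 ≈ 69.76 hPa.
P_c ≤ 1012 − 69.76 = 942.24, so the highest integer P_c is 942 hPa.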